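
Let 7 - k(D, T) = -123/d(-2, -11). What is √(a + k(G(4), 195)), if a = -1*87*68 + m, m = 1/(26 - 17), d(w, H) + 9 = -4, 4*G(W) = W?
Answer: I*√9001811/39 ≈ 76.931*I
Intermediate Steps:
G(W) = W/4
d(w, H) = -13 (d(w, H) = -9 - 4 = -13)
m = ⅑ (m = 1/9 = ⅑ ≈ 0.11111)
k(D, T) = -32/13 (k(D, T) = 7 - (-123)/(-13) = 7 - (-123)*(-1)/13 = 7 - 1*123/13 = 7 - 123/13 = -32/13)
a = -53243/9 (a = -1*87*68 + ⅑ = -87*68 + ⅑ = -5916 + ⅑ = -53243/9 ≈ -5915.9)
√(a + k(G(4), 195)) = √(-53243/9 - 32/13) = √(-692447/117) = I*√9001811/39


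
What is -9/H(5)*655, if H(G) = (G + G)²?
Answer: -1179/20 ≈ -58.950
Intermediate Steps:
H(G) = 4*G² (H(G) = (2*G)² = 4*G²)
-9/H(5)*655 = -9/(4*5²)*655 = -9/(4*25)*655 = -9/100*655 = -1179/20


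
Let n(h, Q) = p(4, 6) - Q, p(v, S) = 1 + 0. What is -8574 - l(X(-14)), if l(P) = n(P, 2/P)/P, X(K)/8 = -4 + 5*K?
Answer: -1502438871/175232 ≈ -8574.0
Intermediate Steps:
p(v, S) = 1
X(K) = -32 + 40*K (X(K) = 8*(-4 + 5*K) = -32 + 40*K)
n(h, Q) = 1 - Q
l(P) = (1 - 2/P)/P
-8574 - l(X(-14)) = -8574 - (-2 + (-32 + 40*(-14)))/(-32 + 40*(-14))² = -8574 - (-2 + (-32 - 560))/(-32 - 560)² = -8574 - (-2 - 592)/(-592)² = -8574 - (-594)/350464 = -8574 - 1*(-297/175232) = -8574 + 297/175232 = -1502438871/175232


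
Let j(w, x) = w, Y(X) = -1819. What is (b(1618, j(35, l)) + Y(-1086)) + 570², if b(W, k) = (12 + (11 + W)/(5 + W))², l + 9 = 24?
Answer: 94609161386/292681 ≈ 3.2325e+5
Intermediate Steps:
l = 15 (l = -9 + 24 = 15)
b(W, k) = (12 + (11 + W)/(5 + W))²
(b(1618, j(35, l)) + Y(-1086)) + 570² = ((71 + 13*1618)²/(5 + 1618)² - 1819) + 570² = ((71 + 21034)²/1623² - 1819) + 324900 = ((1/2634129)*21105² - 1819) + 324900 = ((1/2634129)*445421025 - 1819) + 324900 = (49491225/292681 - 1819) + 324900 = -482895514/292681 + 324900 = 94609161386/292681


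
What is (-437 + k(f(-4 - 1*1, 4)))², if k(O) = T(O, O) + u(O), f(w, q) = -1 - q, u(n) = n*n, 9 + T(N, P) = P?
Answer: 181476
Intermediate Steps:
T(N, P) = -9 + P
u(n) = n²
k(O) = -9 + O + O² (k(O) = (-9 + O) + O² = -9 + O + O²)
(-437 + k(f(-4 - 1*1, 4)))² = (-437 + (-9 + (-1 - 1*4) + (-1 - 1*4)²))² = (-437 + (-9 + (-1 - 4) + (-1 - 4)²))² = (-437 + (-9 - 5 + (-5)²))² = (-437 + (-9 - 5 + 25))² = (-437 + 11)² = (-426)² = 181476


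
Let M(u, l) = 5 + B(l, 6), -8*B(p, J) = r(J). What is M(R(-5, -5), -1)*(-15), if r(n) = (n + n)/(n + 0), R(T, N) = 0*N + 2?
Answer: -285/4 ≈ -71.250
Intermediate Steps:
R(T, N) = 2 (R(T, N) = 0 + 2 = 2)
r(n) = 2 (r(n) = (2*n)/n = 2)
B(p, J) = -¼ (B(p, J) = -⅛*2 = -¼)
M(u, l) = 19/4 (M(u, l) = 5 - ¼ = 19/4)
M(R(-5, -5), -1)*(-15) = (19/4)*(-15) = -285/4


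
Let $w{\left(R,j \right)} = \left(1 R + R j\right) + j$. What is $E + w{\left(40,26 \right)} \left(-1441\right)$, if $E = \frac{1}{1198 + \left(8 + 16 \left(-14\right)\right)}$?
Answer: $- \frac{1565058571}{982} \approx -1.5937 \cdot 10^{6}$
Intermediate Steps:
$w{\left(R,j \right)} = R + j + R j$ ($w{\left(R,j \right)} = \left(R + R j\right) + j = R + j + R j$)
$E = \frac{1}{982}$ ($E = \frac{1}{1198 + \left(8 - 224\right)} = \frac{1}{1198 - 216} = \frac{1}{982} \approx 0.0010183$)
$E + w{\left(40,26 \right)} \left(-1441\right) = \frac{1}{982} + \left(40 + 26 + 40 \cdot 26\right) \left(-1441\right) = \frac{1}{982} + \left(40 + 26 + 1040\right) \left(-1441\right) = \frac{1}{982} + 1106 \left(-1441\right) = \frac{1}{982} - 1593746 = - \frac{1565058571}{982}$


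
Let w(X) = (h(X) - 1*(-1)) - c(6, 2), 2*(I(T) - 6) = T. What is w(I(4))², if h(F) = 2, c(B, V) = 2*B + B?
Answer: 225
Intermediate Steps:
c(B, V) = 3*B
I(T) = 6 + T/2
w(X) = -15 (w(X) = (2 - 1*(-1)) - 3*6 = (2 + 1) - 1*18 = 3 - 18 = -15)
w(I(4))² = (-15)² = 225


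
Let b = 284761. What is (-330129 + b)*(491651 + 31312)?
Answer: -23725785384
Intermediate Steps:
(-330129 + b)*(491651 + 31312) = (-330129 + 284761)*(491651 + 31312) = -45368*522963 = -23725785384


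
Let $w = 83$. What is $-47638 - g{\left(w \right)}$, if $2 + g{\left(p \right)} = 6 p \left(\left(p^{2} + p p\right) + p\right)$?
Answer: $-6950414$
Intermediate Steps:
$g{\left(p \right)} = -2 + 6 p \left(p + 2 p^{2}\right)$ ($g{\left(p \right)} = -2 + 6 p \left(\left(p^{2} + p p\right) + p\right) = -2 + 6 p \left(\left(p^{2} + p^{2}\right) + p\right) = -2 + 6 p \left(2 p^{2} + p\right) = -2 + 6 p \left(p + 2 p^{2}\right)$)
$-47638 - g{\left(w \right)} = -47638 - \left(-2 + 6 \cdot 83^{2} + 12 \cdot 83^{3}\right) = -47638 - \left(-2 + 6 \cdot 6889 + 12 \cdot 571787\right) = -47638 - \left(-2 + 41334 + 6861444\right) = -47638 - 6902776 = -6950414$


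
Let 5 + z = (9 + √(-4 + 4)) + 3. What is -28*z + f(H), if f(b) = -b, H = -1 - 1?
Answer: -194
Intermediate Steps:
H = -2
z = 7 (z = -5 + ((9 + √(-4 + 4)) + 3) = -5 + ((9 + √0) + 3) = -5 + ((9 + 0) + 3) = -5 + (9 + 3) = -5 + 12 = 7)
-28*z + f(H) = -28*7 - 1*(-2) = -196 + 2 = -194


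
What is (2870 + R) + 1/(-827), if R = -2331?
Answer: 445752/827 ≈ 539.00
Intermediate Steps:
(2870 + R) + 1/(-827) = (2870 - 2331) + 1/(-827) = 539 - 1/827 = 445752/827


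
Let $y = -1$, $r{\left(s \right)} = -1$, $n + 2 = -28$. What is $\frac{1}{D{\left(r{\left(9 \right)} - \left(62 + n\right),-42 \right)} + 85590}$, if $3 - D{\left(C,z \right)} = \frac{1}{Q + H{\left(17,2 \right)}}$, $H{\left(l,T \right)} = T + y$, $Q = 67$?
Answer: $\frac{68}{5820323} \approx 1.1683 \cdot 10^{-5}$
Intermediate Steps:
$n = -30$ ($n = -2 - 28 = -30$)
$H{\left(l,T \right)} = -1 + T$ ($H{\left(l,T \right)} = T - 1 = -1 + T$)
$D{\left(C,z \right)} = \frac{203}{68}$ ($D{\left(C,z \right)} = 3 - \frac{1}{67 + \left(-1 + 2\right)} = 3 - \frac{1}{67 + 1} = 3 - \frac{1}{68} = \frac{203}{68}$)
$\frac{1}{D{\left(r{\left(9 \right)} - \left(62 + n\right),-42 \right)} + 85590} = \frac{1}{\frac{203}{68} + 85590} = \frac{1}{\frac{5820323}{68}} = \frac{68}{5820323}$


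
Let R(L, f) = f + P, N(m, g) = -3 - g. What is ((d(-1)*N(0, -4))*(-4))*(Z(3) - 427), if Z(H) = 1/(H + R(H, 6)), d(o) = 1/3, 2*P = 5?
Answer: 13092/23 ≈ 569.22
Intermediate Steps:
P = 5/2 (P = (½)*5 = 5/2 ≈ 2.5000)
d(o) = ⅓
R(L, f) = 5/2 + f (R(L, f) = f + 5/2 = 5/2 + f)
Z(H) = 1/(17/2 + H) (Z(H) = 1/(H + (5/2 + 6)) = 1/(H + 17/2) = 1/(17/2 + H))
((d(-1)*N(0, -4))*(-4))*(Z(3) - 427) = (((-3 - 1*(-4))/3)*(-4))*(2/(17 + 2*3) - 427) = (((-3 + 4)/3)*(-4))*(2/(17 + 6) - 427) = (((⅓)*1)*(-4))*(2/23 - 427) = ((⅓)*(-4))*(2*(1/23) - 427) = -4*(2/23 - 427)/3 = -4/3*(-9819/23) = 13092/23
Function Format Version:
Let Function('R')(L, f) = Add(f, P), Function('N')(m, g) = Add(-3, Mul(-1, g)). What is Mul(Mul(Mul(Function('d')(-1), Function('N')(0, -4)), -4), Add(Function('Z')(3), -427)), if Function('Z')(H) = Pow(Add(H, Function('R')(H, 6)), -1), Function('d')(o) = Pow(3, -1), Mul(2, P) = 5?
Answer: Rational(13092, 23) ≈ 569.22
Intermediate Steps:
P = Rational(5, 2) (P = Mul(Rational(1, 2), 5) = Rational(5, 2) ≈ 2.5000)
Function('d')(o) = Rational(1, 3)
Function('R')(L, f) = Add(Rational(5, 2), f) (Function('R')(L, f) = Add(f, Rational(5, 2)) = Add(Rational(5, 2), f))
Function('Z')(H) = Pow(Add(Rational(17, 2), H), -1) (Function('Z')(H) = Pow(Add(H, Add(Rational(5, 2), 6)), -1) = Pow(Add(H, Rational(17, 2)), -1) = Pow(Add(Rational(17, 2), H), -1))
Mul(Mul(Mul(Function('d')(-1), Function('N')(0, -4)), -4), Add(Function('Z')(3), -427)) = Mul(Mul(Mul(Rational(1, 3), Add(-3, Mul(-1, -4))), -4), Add(Mul(2, Pow(Add(17, Mul(2, 3)), -1)), -427)) = Mul(Mul(Mul(Rational(1, 3), Add(-3, 4)), -4), Add(Mul(2, Pow(Add(17, 6), -1)), -427)) = Mul(Mul(Mul(Rational(1, 3), 1), -4), Add(Mul(2, Pow(23, -1)), -427)) = Mul(Mul(Rational(1, 3), -4), Add(Mul(2, Rational(1, 23)), -427)) = Mul(Rational(-4, 3), Add(Rational(2, 23), -427)) = Mul(Rational(-4, 3), Rational(-9819, 23)) = Rational(13092, 23)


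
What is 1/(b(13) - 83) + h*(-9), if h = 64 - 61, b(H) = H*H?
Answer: -2321/86 ≈ -26.988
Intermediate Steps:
b(H) = H**2
h = 3
1/(b(13) - 83) + h*(-9) = 1/(13**2 - 83) + 3*(-9) = 1/(169 - 83) - 27 = 1/86 - 27 = -2321/86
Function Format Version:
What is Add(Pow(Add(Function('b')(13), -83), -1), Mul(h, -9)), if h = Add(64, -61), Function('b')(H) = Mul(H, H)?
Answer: Rational(-2321, 86) ≈ -26.988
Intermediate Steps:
Function('b')(H) = Pow(H, 2)
h = 3
Add(Pow(Add(Function('b')(13), -83), -1), Mul(h, -9)) = Add(Pow(Add(Pow(13, 2), -83), -1), Mul(3, -9)) = Add(Pow(Add(169, -83), -1), -27) = Add(Pow(86, -1), -27) = Add(Rational(1, 86), -27) = Rational(-2321, 86)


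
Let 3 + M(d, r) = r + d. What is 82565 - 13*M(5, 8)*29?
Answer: 78795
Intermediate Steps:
M(d, r) = -3 + d + r (M(d, r) = -3 + (r + d) = -3 + (d + r) = -3 + d + r)
82565 - 13*M(5, 8)*29 = 82565 - 13*(-3 + 5 + 8)*29 = 82565 - 13*10*29 = 82565 - 130*29 = 82565 - 3770 = 78795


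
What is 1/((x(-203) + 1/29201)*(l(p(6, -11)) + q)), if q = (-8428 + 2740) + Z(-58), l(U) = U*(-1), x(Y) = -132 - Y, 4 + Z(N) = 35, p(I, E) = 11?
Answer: -29201/11751305696 ≈ -2.4849e-6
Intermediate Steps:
Z(N) = 31 (Z(N) = -4 + 35 = 31)
l(U) = -U
q = -5657 (q = (-8428 + 2740) + 31 = -5688 + 31 = -5657)
1/((x(-203) + 1/29201)*(l(p(6, -11)) + q)) = 1/(((-132 - 1*(-203)) + 1/29201)*(-1*11 - 5657)) = 1/(((-132 + 203) + 1/29201)*(-11 - 5657)) = 1/((71 + 1/29201)*(-5668)) = 1/((2073272/29201)*(-5668)) = 1/(-11751305696/29201) = -29201/11751305696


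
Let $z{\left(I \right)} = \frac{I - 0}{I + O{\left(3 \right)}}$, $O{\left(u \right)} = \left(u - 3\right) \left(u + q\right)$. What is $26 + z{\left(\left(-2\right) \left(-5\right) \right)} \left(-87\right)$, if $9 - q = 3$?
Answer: $-61$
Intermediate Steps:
$q = 6$ ($q = 9 - 3 = 6$)
$O{\left(u \right)} = \left(-3 + u\right) \left(6 + u\right)$ ($O{\left(u \right)} = \left(u - 3\right) \left(u + 6\right) = \left(-3 + u\right) \left(6 + u\right)$)
$z{\left(I \right)} = 1$ ($z{\left(I \right)} = \frac{I - 0}{I + \left(-18 + 3^{2} + 3 \cdot 3\right)} = \frac{I + 0}{I + \left(-18 + 9 + 9\right)} = \frac{I}{I + 0} = \frac{I}{I} = 1$)
$26 + z{\left(\left(-2\right) \left(-5\right) \right)} \left(-87\right) = 26 + 1 \left(-87\right) = 26 - 87 = -61$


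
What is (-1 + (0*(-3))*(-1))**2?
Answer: 1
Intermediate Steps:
(-1 + (0*(-3))*(-1))**2 = (-1 + 0*(-1))**2 = (-1 + 0)**2 = (-1)**2 = 1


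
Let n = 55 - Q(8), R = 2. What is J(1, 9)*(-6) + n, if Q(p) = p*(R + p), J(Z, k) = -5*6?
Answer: 155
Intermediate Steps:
J(Z, k) = -30
Q(p) = p*(2 + p)
n = -25 (n = 55 - 8*(2 + 8) = 55 - 8*10 = 55 - 1*80 = 55 - 80 = -25)
J(1, 9)*(-6) + n = -30*(-6) - 25 = 180 - 25 = 155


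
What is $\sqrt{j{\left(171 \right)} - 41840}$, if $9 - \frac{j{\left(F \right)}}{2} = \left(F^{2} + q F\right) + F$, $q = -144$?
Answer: $i \sqrt{51398} \approx 226.71 i$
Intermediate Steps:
$j{\left(F \right)} = 18 - 2 F^{2} + 286 F$ ($j{\left(F \right)} = 18 - 2 \left(\left(F^{2} - 144 F\right) + F\right) = 18 - 2 \left(F^{2} - 143 F\right) = 18 - \left(- 286 F + 2 F^{2}\right) = 18 - 2 F^{2} + 286 F$)
$\sqrt{j{\left(171 \right)} - 41840} = \sqrt{\left(18 - 2 \cdot 171^{2} + 286 \cdot 171\right) - 41840} = \sqrt{\left(18 - 58482 + 48906\right) - 41840} = \sqrt{-9558 - 41840} = \sqrt{-51398} = i \sqrt{51398}$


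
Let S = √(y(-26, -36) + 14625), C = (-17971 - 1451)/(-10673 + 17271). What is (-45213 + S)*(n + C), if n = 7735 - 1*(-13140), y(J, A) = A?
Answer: -3113227652682/3299 + 206570742*√1621/3299 ≈ -9.4117e+8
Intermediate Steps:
C = -9711/3299 (C = -19422/6598 = -19422*1/6598 = -9711/3299 ≈ -2.9436)
S = 3*√1621 (S = √(-36 + 14625) = √14589 = 3*√1621 ≈ 120.78)
n = 20875 (n = 7735 + 13140 = 20875)
(-45213 + S)*(n + C) = (-45213 + 3*√1621)*(20875 - 9711/3299) = (-45213 + 3*√1621)*(68856914/3299) = -3113227652682/3299 + 206570742*√1621/3299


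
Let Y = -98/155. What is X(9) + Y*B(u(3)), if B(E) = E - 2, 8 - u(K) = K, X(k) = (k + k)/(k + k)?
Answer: -139/155 ≈ -0.89677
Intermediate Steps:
X(k) = 1 (X(k) = (2*k)/((2*k)) = (2*k)*(1/(2*k)) = 1)
u(K) = 8 - K
B(E) = -2 + E
Y = -98/155 (Y = -98*1/155 = -98/155 ≈ -0.63226)
X(9) + Y*B(u(3)) = 1 - 98*(-2 + (8 - 1*3))/155 = 1 - 98*(-2 + (8 - 3))/155 = 1 - 98*(-2 + 5)/155 = 1 - 98/155*3 = 1 - 294/155 = -139/155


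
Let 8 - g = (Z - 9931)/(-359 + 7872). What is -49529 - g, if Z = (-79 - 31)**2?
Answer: -372169312/7513 ≈ -49537.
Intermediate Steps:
Z = 12100 (Z = (-110)**2 = 12100)
g = 57935/7513 (g = 8 - (12100 - 9931)/(-359 + 7872) = 8 - 2169/7513 = 57935/7513 ≈ 7.7113)
-49529 - g = -49529 - 1*57935/7513 = -49529 - 57935/7513 = -372169312/7513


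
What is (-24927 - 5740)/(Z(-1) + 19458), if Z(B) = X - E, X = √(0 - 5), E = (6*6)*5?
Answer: -591198426/371641289 + 30667*I*√5/371641289 ≈ -1.5908 + 0.00018452*I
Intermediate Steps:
E = 180 (E = 36*5 = 180)
X = I*√5 (X = √(-5) = I*√5 ≈ 2.2361*I)
Z(B) = -180 + I*√5 (Z(B) = I*√5 - 1*180 = I*√5 - 180 = -180 + I*√5)
(-24927 - 5740)/(Z(-1) + 19458) = (-24927 - 5740)/((-180 + I*√5) + 19458) = -30667/(19278 + I*√5)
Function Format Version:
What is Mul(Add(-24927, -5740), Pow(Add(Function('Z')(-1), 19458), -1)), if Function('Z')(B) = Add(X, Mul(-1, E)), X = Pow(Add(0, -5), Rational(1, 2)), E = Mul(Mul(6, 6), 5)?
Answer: Add(Rational(-591198426, 371641289), Mul(Rational(30667, 371641289), I, Pow(5, Rational(1, 2)))) ≈ Add(-1.5908, Mul(0.00018452, I))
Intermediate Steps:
E = 180 (E = Mul(36, 5) = 180)
X = Mul(I, Pow(5, Rational(1, 2))) (X = Pow(-5, Rational(1, 2)) = Mul(I, Pow(5, Rational(1, 2))) ≈ Mul(2.2361, I))
Function('Z')(B) = Add(-180, Mul(I, Pow(5, Rational(1, 2)))) (Function('Z')(B) = Add(Mul(I, Pow(5, Rational(1, 2))), Mul(-1, 180)) = Add(Mul(I, Pow(5, Rational(1, 2))), -180) = Add(-180, Mul(I, Pow(5, Rational(1, 2)))))
Mul(Add(-24927, -5740), Pow(Add(Function('Z')(-1), 19458), -1)) = Mul(Add(-24927, -5740), Pow(Add(Add(-180, Mul(I, Pow(5, Rational(1, 2)))), 19458), -1)) = Mul(-30667, Pow(Add(19278, Mul(I, Pow(5, Rational(1, 2)))), -1))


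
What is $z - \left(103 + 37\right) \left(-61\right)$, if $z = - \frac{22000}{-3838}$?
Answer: $\frac{16399260}{1919} \approx 8545.7$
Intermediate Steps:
$z = \frac{11000}{1919}$ ($z = \left(-22000\right) \left(- \frac{1}{3838}\right) = \frac{11000}{1919} \approx 5.7322$)
$z - \left(103 + 37\right) \left(-61\right) = \frac{11000}{1919} - \left(103 + 37\right) \left(-61\right) = \frac{11000}{1919} - 140 \left(-61\right) = \frac{11000}{1919} - -8540 = \frac{11000}{1919} + 8540 = \frac{16399260}{1919}$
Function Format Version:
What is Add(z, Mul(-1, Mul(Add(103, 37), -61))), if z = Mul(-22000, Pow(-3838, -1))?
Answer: Rational(16399260, 1919) ≈ 8545.7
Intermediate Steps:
z = Rational(11000, 1919) (z = Mul(-22000, Rational(-1, 3838)) = Rational(11000, 1919) ≈ 5.7322)
Add(z, Mul(-1, Mul(Add(103, 37), -61))) = Add(Rational(11000, 1919), Mul(-1, Mul(Add(103, 37), -61))) = Add(Rational(11000, 1919), Mul(-1, Mul(140, -61))) = Add(Rational(11000, 1919), Mul(-1, -8540)) = Add(Rational(11000, 1919), 8540) = Rational(16399260, 1919)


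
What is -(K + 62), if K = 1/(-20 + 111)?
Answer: -5643/91 ≈ -62.011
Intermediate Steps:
K = 1/91 ≈ 0.010989
-(K + 62) = -(1/91 + 62) = -1*5643/91 = -5643/91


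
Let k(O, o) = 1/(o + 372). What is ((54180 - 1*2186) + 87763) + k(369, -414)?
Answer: 5869793/42 ≈ 1.3976e+5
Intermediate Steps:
k(O, o) = 1/(372 + o)
((54180 - 1*2186) + 87763) + k(369, -414) = ((54180 - 1*2186) + 87763) + 1/(372 - 414) = ((54180 - 2186) + 87763) + 1/(-42) = (51994 + 87763) - 1/42 = 139757 - 1/42 = 5869793/42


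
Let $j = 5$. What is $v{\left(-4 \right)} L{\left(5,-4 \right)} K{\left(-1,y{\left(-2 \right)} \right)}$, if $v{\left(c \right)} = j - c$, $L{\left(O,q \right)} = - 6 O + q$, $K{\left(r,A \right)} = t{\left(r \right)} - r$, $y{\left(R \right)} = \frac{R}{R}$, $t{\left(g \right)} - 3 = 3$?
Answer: $-2142$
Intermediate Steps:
$t{\left(g \right)} = 6$ ($t{\left(g \right)} = 3 + 3 = 6$)
$y{\left(R \right)} = 1$
$K{\left(r,A \right)} = 6 - r$
$L{\left(O,q \right)} = q - 6 O$
$v{\left(c \right)} = 5 - c$
$v{\left(-4 \right)} L{\left(5,-4 \right)} K{\left(-1,y{\left(-2 \right)} \right)} = \left(5 - -4\right) \left(-4 - 30\right) \left(6 - -1\right) = \left(5 + 4\right) \left(-4 - 30\right) \left(6 + 1\right) = 9 \left(-34\right) 7 = \left(-306\right) 7 = -2142$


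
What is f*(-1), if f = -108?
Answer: 108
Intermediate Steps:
f*(-1) = -108*(-1) = 108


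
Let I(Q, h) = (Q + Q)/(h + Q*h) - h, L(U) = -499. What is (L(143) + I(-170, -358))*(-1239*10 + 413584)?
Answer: -1711317479834/30251 ≈ -5.6571e+7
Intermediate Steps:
I(Q, h) = -h + 2*Q/(h + Q*h) (I(Q, h) = (2*Q)/(h + Q*h) - h = 2*Q/(h + Q*h) - h = -h + 2*Q/(h + Q*h))
(L(143) + I(-170, -358))*(-1239*10 + 413584) = (-499 + (-1*(-358)² + 2*(-170) - 1*(-170)*(-358)²)/((-358)*(1 - 170)))*(-1239*10 + 413584) = (-499 - 1/358*(-1*128164 - 340 - 1*(-170)*128164)/(-169))*(-12390 + 413584) = (-499 - 1/358*(-1/169)*(-128164 - 340 + 21787880))*401194 = (-499 - 1/358*(-1/169)*21659376)*401194 = (-499 + 10829688/30251)*401194 = -4265561/30251*401194 = -1711317479834/30251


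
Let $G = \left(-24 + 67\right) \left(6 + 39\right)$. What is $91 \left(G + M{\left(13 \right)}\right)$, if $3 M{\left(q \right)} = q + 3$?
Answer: $\frac{529711}{3} \approx 1.7657 \cdot 10^{5}$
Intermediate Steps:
$M{\left(q \right)} = 1 + \frac{q}{3}$ ($M{\left(q \right)} = \frac{q + 3}{3} = \frac{3 + q}{3} = 1 + \frac{q}{3}$)
$G = 1935$ ($G = 43 \cdot 45 = 1935$)
$91 \left(G + M{\left(13 \right)}\right) = 91 \left(1935 + \left(1 + \frac{1}{3} \cdot 13\right)\right) = 91 \left(1935 + \left(1 + \frac{13}{3}\right)\right) = 91 \left(1935 + \frac{16}{3}\right) = 91 \cdot \frac{5821}{3} = \frac{529711}{3}$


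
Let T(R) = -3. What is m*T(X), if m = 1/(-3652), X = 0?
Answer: 3/3652 ≈ 0.00082147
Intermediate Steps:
m = -1/3652 ≈ -0.00027382
m*T(X) = -1/3652*(-3) = 3/3652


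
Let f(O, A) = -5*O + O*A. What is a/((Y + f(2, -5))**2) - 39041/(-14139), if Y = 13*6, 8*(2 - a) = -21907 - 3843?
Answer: 707488433/190254384 ≈ 3.7186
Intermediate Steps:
f(O, A) = -5*O + A*O
a = 12883/4 (a = 2 - (-21907 - 3843)/8 = 2 - 1/8*(-25750) = 2 + 12875/4 = 12883/4 ≈ 3220.8)
Y = 78
a/((Y + f(2, -5))**2) - 39041/(-14139) = 12883/(4*((78 + 2*(-5 - 5))**2)) - 39041/(-14139) = 12883/(4*((78 + 2*(-10))**2)) - 39041*(-1/14139) = 12883/(4*((78 - 20)**2)) + 39041/14139 = 12883/(4*(58**2)) + 39041/14139 = (12883/4)/3364 + 39041/14139 = (12883/4)*(1/3364) + 39041/14139 = 12883/13456 + 39041/14139 = 707488433/190254384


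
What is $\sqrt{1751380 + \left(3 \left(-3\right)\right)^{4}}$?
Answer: $\sqrt{1757941} \approx 1325.9$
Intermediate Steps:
$\sqrt{1751380 + \left(3 \left(-3\right)\right)^{4}} = \sqrt{1751380 + \left(-9\right)^{4}} = \sqrt{1751380 + 6561} = \sqrt{1757941}$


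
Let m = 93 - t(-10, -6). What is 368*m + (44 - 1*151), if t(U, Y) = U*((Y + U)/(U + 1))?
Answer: 365933/9 ≈ 40659.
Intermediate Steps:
t(U, Y) = U*(U + Y)/(1 + U) (t(U, Y) = U*((U + Y)/(1 + U)) = U*(U + Y)/(1 + U))
m = 997/9 (m = 93 - (-10)*(-10 - 6)/(1 - 10) = 93 - (-10)*(-16)/(-9) = 93 - (-10)*(-1)*(-16)/9 = 93 - 1*(-160/9) = 93 + 160/9 = 997/9 ≈ 110.78)
368*m + (44 - 1*151) = 368*(997/9) + (44 - 1*151) = 366896/9 + (44 - 151) = 366896/9 - 107 = 365933/9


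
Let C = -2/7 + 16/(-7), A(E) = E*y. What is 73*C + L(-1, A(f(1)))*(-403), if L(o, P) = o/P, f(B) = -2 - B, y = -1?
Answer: -1121/21 ≈ -53.381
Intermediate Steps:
A(E) = -E (A(E) = E*(-1) = -E)
C = -18/7 (C = -2*1/7 + 16*(-1/7) = -2/7 - 16/7 = -18/7 ≈ -2.5714)
73*C + L(-1, A(f(1)))*(-403) = 73*(-18/7) - 1/((-(-2 - 1*1)))*(-403) = -1314/7 - 1/((-(-2 - 1)))*(-403) = -1314/7 - 1/((-1*(-3)))*(-403) = -1314/7 - 1/3*(-403) = -1314/7 + 403/3 = -1121/21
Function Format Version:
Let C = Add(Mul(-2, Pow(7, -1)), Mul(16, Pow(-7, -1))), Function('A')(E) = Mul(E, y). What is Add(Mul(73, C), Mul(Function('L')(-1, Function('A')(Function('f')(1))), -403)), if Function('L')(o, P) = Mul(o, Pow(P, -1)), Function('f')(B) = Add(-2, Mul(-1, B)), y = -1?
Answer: Rational(-1121, 21) ≈ -53.381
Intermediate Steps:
Function('A')(E) = Mul(-1, E) (Function('A')(E) = Mul(E, -1) = Mul(-1, E))
C = Rational(-18, 7) (C = Add(Mul(-2, Rational(1, 7)), Mul(16, Rational(-1, 7))) = Add(Rational(-2, 7), Rational(-16, 7)) = Rational(-18, 7) ≈ -2.5714)
Add(Mul(73, C), Mul(Function('L')(-1, Function('A')(Function('f')(1))), -403)) = Add(Mul(73, Rational(-18, 7)), Mul(Mul(-1, Pow(Mul(-1, Add(-2, Mul(-1, 1))), -1)), -403)) = Add(Rational(-1314, 7), Mul(Mul(-1, Pow(Mul(-1, Add(-2, -1)), -1)), -403)) = Add(Rational(-1314, 7), Mul(Mul(-1, Pow(Mul(-1, -3), -1)), -403)) = Add(Rational(-1314, 7), Mul(Mul(-1, Pow(3, -1)), -403)) = Add(Rational(-1314, 7), Mul(Mul(-1, Rational(1, 3)), -403)) = Add(Rational(-1314, 7), Mul(Rational(-1, 3), -403)) = Add(Rational(-1314, 7), Rational(403, 3)) = Rational(-1121, 21)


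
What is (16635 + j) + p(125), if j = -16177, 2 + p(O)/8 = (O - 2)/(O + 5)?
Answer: 29222/65 ≈ 449.57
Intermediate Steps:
p(O) = -16 + 8*(-2 + O)/(5 + O) (p(O) = -16 + 8*((O - 2)/(O + 5)) = -16 + 8*((-2 + O)/(5 + O)) = -16 + 8*(-2 + O)/(5 + O))
(16635 + j) + p(125) = (16635 - 16177) + 8*(-12 - 1*125)/(5 + 125) = 458 + 8*(-12 - 125)/130 = 458 + 8*(1/130)*(-137) = 458 - 548/65 = 29222/65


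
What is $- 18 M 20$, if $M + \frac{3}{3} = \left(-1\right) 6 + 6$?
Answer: $360$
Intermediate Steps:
$M = -1$ ($M = -1 + \left(\left(-1\right) 6 + 6\right) = -1 + \left(-6 + 6\right) = -1 + 0 = -1$)
$- 18 M 20 = \left(-18\right) \left(-1\right) 20 = 18 \cdot 20 = 360$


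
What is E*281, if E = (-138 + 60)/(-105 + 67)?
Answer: 10959/19 ≈ 576.79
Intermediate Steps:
E = 39/19 (E = -78/(-38) = -78*(-1/38) = 39/19 ≈ 2.0526)
E*281 = (39/19)*281 = 10959/19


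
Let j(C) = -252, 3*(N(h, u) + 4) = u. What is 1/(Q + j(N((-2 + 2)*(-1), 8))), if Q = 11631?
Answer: 1/11379 ≈ 8.7881e-5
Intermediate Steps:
N(h, u) = -4 + u/3
1/(Q + j(N((-2 + 2)*(-1), 8))) = 1/(11631 - 252) = 1/11379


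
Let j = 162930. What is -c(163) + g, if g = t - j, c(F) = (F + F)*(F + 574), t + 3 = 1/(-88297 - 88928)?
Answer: -71456233876/177225 ≈ -4.0320e+5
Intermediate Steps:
t = -531676/177225 (t = -3 + 1/(-88297 - 88928) = -3 + 1/(-177225) = -3 - 1/177225 = -531676/177225 ≈ -3.0000)
c(F) = 2*F*(574 + F) (c(F) = (2*F)*(574 + F) = 2*F*(574 + F))
g = -28875800926/177225 (g = -531676/177225 - 1*162930 = -531676/177225 - 162930 = -28875800926/177225 ≈ -1.6293e+5)
-c(163) + g = -2*163*(574 + 163) - 28875800926/177225 = -2*163*737 - 28875800926/177225 = -1*240262 - 28875800926/177225 = -240262 - 28875800926/177225 = -71456233876/177225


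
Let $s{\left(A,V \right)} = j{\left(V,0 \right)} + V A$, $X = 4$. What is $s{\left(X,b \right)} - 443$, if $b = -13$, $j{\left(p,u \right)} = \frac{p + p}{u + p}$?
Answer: $-493$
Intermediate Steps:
$j{\left(p,u \right)} = \frac{2 p}{p + u}$
$s{\left(A,V \right)} = 2 + A V$ ($s{\left(A,V \right)} = \frac{2 V}{V + 0} + V A = \frac{2 V}{V} + A V = 2 + A V$)
$s{\left(X,b \right)} - 443 = \left(2 + 4 \left(-13\right)\right) - 443 = \left(2 - 52\right) - 443 = -50 - 443 = -493$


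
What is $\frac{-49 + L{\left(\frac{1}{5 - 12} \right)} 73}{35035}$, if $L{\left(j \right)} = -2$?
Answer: $- \frac{3}{539} \approx -0.0055659$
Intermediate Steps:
$\frac{-49 + L{\left(\frac{1}{5 - 12} \right)} 73}{35035} = \frac{-49 - 146}{35035} = \left(-49 - 146\right) \frac{1}{35035} = \left(-195\right) \frac{1}{35035} = - \frac{3}{539}$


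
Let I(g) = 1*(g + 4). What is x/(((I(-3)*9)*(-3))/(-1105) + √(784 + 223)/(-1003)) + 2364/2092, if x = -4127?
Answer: 224165198255601/897952298 + 17488884725*√1007/1716926 ≈ 5.7288e+5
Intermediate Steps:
I(g) = 4 + g (I(g) = 1*(4 + g) = 4 + g)
x/(((I(-3)*9)*(-3))/(-1105) + √(784 + 223)/(-1003)) + 2364/2092 = -4127/((((4 - 3)*9)*(-3))/(-1105) + √(784 + 223)/(-1003)) + 2364/2092 = -4127/(((1*9)*(-3))*(-1/1105) + √1007*(-1/1003)) + 2364*(1/2092) = -4127/((9*(-3))*(-1/1105) - √1007/1003) + 591/523 = -4127/(-27*(-1/1105) - √1007/1003) + 591/523 = -4127/(27/1105 - √1007/1003) + 591/523 = 591/523 - 4127/(27/1105 - √1007/1003)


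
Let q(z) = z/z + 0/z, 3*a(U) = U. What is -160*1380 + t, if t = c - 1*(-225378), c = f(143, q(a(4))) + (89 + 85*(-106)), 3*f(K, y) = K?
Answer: -12886/3 ≈ -4295.3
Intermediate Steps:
a(U) = U/3
q(z) = 1 (q(z) = 1 + 0 = 1)
f(K, y) = K/3
c = -26620/3 (c = (⅓)*143 + (89 + 85*(-106)) = 143/3 + (89 - 9010) = 143/3 - 8921 = -26620/3 ≈ -8873.3)
t = 649514/3 (t = -26620/3 - 1*(-225378) = -26620/3 + 225378 = 649514/3 ≈ 2.1650e+5)
-160*1380 + t = -160*1380 + 649514/3 = -220800 + 649514/3 = -12886/3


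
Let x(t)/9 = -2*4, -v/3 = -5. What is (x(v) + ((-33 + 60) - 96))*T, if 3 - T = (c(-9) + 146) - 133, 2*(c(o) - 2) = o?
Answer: 2115/2 ≈ 1057.5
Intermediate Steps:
v = 15 (v = -3*(-5) = 15)
c(o) = 2 + o/2
T = -15/2 (T = 3 - (((2 + (½)*(-9)) + 146) - 133) = 3 - (((2 - 9/2) + 146) - 133) = 3 - ((-5/2 + 146) - 133) = 3 - (287/2 - 133) = 3 - 1*21/2 = 3 - 21/2 = -15/2 ≈ -7.5000)
x(t) = -72 (x(t) = 9*(-2*4) = 9*(-8) = -72)
(x(v) + ((-33 + 60) - 96))*T = (-72 + ((-33 + 60) - 96))*(-15/2) = (-72 + (27 - 96))*(-15/2) = (-72 - 69)*(-15/2) = -141*(-15/2) = 2115/2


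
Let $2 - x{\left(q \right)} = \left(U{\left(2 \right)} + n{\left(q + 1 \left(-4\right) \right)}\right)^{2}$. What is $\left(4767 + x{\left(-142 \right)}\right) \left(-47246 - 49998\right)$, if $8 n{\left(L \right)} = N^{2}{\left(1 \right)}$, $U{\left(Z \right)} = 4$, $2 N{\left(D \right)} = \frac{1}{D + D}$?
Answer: $- \frac{1893149279497}{4096} \approx -4.6219 \cdot 10^{8}$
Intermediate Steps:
$N{\left(D \right)} = \frac{1}{4 D}$ ($N{\left(D \right)} = \frac{1}{2 \left(D + D\right)} = \frac{1}{2 \cdot 2 D} = \frac{\frac{1}{2} \frac{1}{D}}{2} = \frac{1}{4 D}$)
$n{\left(L \right)} = \frac{1}{128}$ ($n{\left(L \right)} = \frac{\left(\frac{1}{4 \cdot 1}\right)^{2}}{8} = \frac{\left(\frac{1}{4} \cdot 1\right)^{2}}{8} = \frac{1}{8 \cdot 16} = \frac{1}{8} \cdot \frac{1}{16} = \frac{1}{128}$)
$x{\left(q \right)} = - \frac{230401}{16384}$ ($x{\left(q \right)} = 2 - \left(4 + \frac{1}{128}\right)^{2} = 2 - \left(\frac{513}{128}\right)^{2} = 2 - \frac{263169}{16384} = - \frac{230401}{16384}$)
$\left(4767 + x{\left(-142 \right)}\right) \left(-47246 - 49998\right) = \left(4767 - \frac{230401}{16384}\right) \left(-47246 - 49998\right) = \frac{77872127}{16384} \left(-97244\right) = - \frac{1893149279497}{4096}$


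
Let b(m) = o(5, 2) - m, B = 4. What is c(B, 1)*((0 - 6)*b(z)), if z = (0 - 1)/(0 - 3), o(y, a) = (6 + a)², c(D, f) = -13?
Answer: 4966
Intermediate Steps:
z = ⅓ (z = -1/(-3) = -1*(-⅓) = ⅓ ≈ 0.33333)
b(m) = 64 - m (b(m) = (6 + 2)² - m = 8² - m = 64 - m)
c(B, 1)*((0 - 6)*b(z)) = -13*(0 - 6)*(64 - 1*⅓) = -(-78)*(64 - ⅓) = -(-78)*191/3 = -13*(-382) = 4966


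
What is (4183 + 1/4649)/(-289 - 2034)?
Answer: -19446768/10799627 ≈ -1.8007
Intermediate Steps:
(4183 + 1/4649)/(-289 - 2034) = (4183 + 1/4649)/(-2323) = (19446768/4649)*(-1/2323) = -19446768/10799627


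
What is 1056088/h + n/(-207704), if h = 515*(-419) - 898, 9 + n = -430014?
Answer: -126175028243/45005925832 ≈ -2.8035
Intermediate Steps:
n = -430023 (n = -9 - 430014 = -430023)
h = -216683 (h = -215785 - 898 = -216683)
1056088/h + n/(-207704) = 1056088/(-216683) - 430023/(-207704) = 1056088*(-1/216683) - 430023*(-1/207704) = -1056088/216683 + 430023/207704 = -126175028243/45005925832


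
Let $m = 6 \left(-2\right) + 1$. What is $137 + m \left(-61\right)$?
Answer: $808$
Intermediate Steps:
$m = -11$ ($m = -12 + 1 = -11$)
$137 + m \left(-61\right) = 137 - -671 = 137 + 671 = 808$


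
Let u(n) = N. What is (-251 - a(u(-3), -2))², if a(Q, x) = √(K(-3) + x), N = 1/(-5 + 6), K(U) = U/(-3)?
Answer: (251 + I)² ≈ 63000.0 + 502.0*I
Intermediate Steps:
K(U) = -U/3 (K(U) = U*(-⅓) = -U/3)
N = 1 (N = 1/1 = 1)
u(n) = 1
a(Q, x) = √(1 + x) (a(Q, x) = √(-⅓*(-3) + x) = √(1 + x))
(-251 - a(u(-3), -2))² = (-251 - √(1 - 2))² = (-251 - √(-1))² = (-251 - I)²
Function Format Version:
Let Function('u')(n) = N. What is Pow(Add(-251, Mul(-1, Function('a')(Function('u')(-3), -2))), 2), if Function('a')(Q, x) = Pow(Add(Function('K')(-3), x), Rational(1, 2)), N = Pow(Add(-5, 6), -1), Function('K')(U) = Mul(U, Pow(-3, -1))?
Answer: Pow(Add(251, I), 2) ≈ Add(63000., Mul(502.0, I))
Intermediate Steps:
Function('K')(U) = Mul(Rational(-1, 3), U) (Function('K')(U) = Mul(U, Rational(-1, 3)) = Mul(Rational(-1, 3), U))
N = 1 (N = Pow(1, -1) = 1)
Function('u')(n) = 1
Function('a')(Q, x) = Pow(Add(1, x), Rational(1, 2)) (Function('a')(Q, x) = Pow(Add(Mul(Rational(-1, 3), -3), x), Rational(1, 2)) = Pow(Add(1, x), Rational(1, 2)))
Pow(Add(-251, Mul(-1, Function('a')(Function('u')(-3), -2))), 2) = Pow(Add(-251, Mul(-1, Pow(Add(1, -2), Rational(1, 2)))), 2) = Pow(Add(-251, Mul(-1, Pow(-1, Rational(1, 2)))), 2) = Pow(Add(-251, Mul(-1, I)), 2)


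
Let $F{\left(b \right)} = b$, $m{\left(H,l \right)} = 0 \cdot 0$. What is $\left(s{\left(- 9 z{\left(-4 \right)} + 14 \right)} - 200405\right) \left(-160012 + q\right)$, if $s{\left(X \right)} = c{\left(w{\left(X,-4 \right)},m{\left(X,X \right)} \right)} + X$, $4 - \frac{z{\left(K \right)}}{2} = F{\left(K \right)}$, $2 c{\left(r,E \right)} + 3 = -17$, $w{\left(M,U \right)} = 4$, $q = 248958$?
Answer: $-17837675570$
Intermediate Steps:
$m{\left(H,l \right)} = 0$
$c{\left(r,E \right)} = -10$ ($c{\left(r,E \right)} = - \frac{3}{2} + \frac{1}{2} \left(-17\right) = - \frac{3}{2} - \frac{17}{2} = -10$)
$z{\left(K \right)} = 8 - 2 K$
$s{\left(X \right)} = -10 + X$
$\left(s{\left(- 9 z{\left(-4 \right)} + 14 \right)} - 200405\right) \left(-160012 + q\right) = \left(\left(-10 + \left(- 9 \left(8 - -8\right) + 14\right)\right) - 200405\right) \left(-160012 + 248958\right) = \left(\left(-10 + \left(- 9 \left(8 + 8\right) + 14\right)\right) - 200405\right) 88946 = \left(\left(-10 + \left(\left(-9\right) 16 + 14\right)\right) - 200405\right) 88946 = \left(\left(-10 + \left(-144 + 14\right)\right) - 200405\right) 88946 = \left(\left(-10 - 130\right) - 200405\right) 88946 = \left(-140 - 200405\right) 88946 = \left(-200545\right) 88946 = -17837675570$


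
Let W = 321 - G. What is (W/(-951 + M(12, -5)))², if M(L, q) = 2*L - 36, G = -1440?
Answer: 344569/103041 ≈ 3.3440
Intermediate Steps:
M(L, q) = -36 + 2*L
W = 1761 (W = 321 - 1*(-1440) = 321 + 1440 = 1761)
(W/(-951 + M(12, -5)))² = (1761/(-951 + (-36 + 2*12)))² = (1761/(-951 + (-36 + 24)))² = (1761/(-951 - 12))² = (1761/(-963))² = (1761*(-1/963))² = (-587/321)² = 344569/103041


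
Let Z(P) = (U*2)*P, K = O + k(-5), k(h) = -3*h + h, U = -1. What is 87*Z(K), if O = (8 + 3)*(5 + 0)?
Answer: -11310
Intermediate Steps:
O = 55 (O = 11*5 = 55)
k(h) = -2*h
K = 65 (K = 55 - 2*(-5) = 55 + 10 = 65)
Z(P) = -2*P (Z(P) = (-1*2)*P = -2*P)
87*Z(K) = 87*(-2*65) = 87*(-130) = -11310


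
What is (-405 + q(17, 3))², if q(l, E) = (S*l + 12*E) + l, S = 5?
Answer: 71289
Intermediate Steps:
q(l, E) = 6*l + 12*E (q(l, E) = (5*l + 12*E) + l = 6*l + 12*E)
(-405 + q(17, 3))² = (-405 + (6*17 + 12*3))² = (-405 + (102 + 36))² = (-405 + 138)² = (-267)² = 71289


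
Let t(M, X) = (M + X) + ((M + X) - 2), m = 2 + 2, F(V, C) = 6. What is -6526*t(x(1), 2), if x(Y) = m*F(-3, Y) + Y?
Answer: -339352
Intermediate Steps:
m = 4
x(Y) = 24 + Y (x(Y) = 4*6 + Y = 24 + Y)
t(M, X) = -2 + 2*M + 2*X (t(M, X) = (M + X) + (-2 + M + X) = -2 + 2*M + 2*X)
-6526*t(x(1), 2) = -6526*(-2 + 2*(24 + 1) + 2*2) = -6526*(-2 + 2*25 + 4) = -6526*(-2 + 50 + 4) = -6526*52 = -339352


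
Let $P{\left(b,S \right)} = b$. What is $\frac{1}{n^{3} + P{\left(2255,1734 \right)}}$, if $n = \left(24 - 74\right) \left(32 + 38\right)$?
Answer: $- \frac{1}{42874997745} \approx -2.3324 \cdot 10^{-11}$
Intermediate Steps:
$n = -3500$ ($n = \left(-50\right) 70 = -3500$)
$\frac{1}{n^{3} + P{\left(2255,1734 \right)}} = \frac{1}{\left(-3500\right)^{3} + 2255} = \frac{1}{-42875000000 + 2255} = \frac{1}{-42874997745} = - \frac{1}{42874997745}$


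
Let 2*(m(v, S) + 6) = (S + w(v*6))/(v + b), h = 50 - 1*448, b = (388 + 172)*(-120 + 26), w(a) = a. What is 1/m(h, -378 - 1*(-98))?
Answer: -1153/6889 ≈ -0.16737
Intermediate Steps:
b = -52640 (b = 560*(-94) = -52640)
h = -398 (h = 50 - 448 = -398)
m(v, S) = -6 + (S + 6*v)/(2*(-52640 + v)) (m(v, S) = -6 + ((S + v*6)/(v - 52640))/2 = -6 + ((S + 6*v)/(-52640 + v))/2 = -6 + (S + 6*v)/(2*(-52640 + v)))
1/m(h, -378 - 1*(-98)) = 1/((631680 + (-378 - 1*(-98)) - 6*(-398))/(2*(-52640 - 398))) = 1/((½)*(631680 + (-378 + 98) + 2388)/(-53038)) = 1/((½)*(-1/53038)*(631680 - 280 + 2388)) = 1/((½)*(-1/53038)*633788) = 1/(-6889/1153) = -1153/6889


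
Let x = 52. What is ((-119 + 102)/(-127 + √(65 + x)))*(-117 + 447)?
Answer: 356235/8006 + 8415*√13/8006 ≈ 48.286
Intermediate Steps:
((-119 + 102)/(-127 + √(65 + x)))*(-117 + 447) = ((-119 + 102)/(-127 + √(65 + 52)))*(-117 + 447) = -17/(-127 + √117)*330 = -17/(-127 + 3*√13)*330 = -5610/(-127 + 3*√13)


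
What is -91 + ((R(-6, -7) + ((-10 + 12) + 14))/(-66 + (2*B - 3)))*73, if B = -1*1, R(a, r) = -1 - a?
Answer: -7994/71 ≈ -112.59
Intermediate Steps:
B = -1
-91 + ((R(-6, -7) + ((-10 + 12) + 14))/(-66 + (2*B - 3)))*73 = -91 + (((-1 - 1*(-6)) + ((-10 + 12) + 14))/(-66 + (2*(-1) - 3)))*73 = -91 + (((-1 + 6) + (2 + 14))/(-66 + (-2 - 3)))*73 = -91 + ((5 + 16)/(-66 - 5))*73 = -91 + (21/(-71))*73 = -91 + (21*(-1/71))*73 = -91 - 21/71*73 = -91 - 1533/71 = -7994/71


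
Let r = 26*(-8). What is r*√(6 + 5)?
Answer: -208*√11 ≈ -689.86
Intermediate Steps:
r = -208
r*√(6 + 5) = -208*√(6 + 5) = -208*√11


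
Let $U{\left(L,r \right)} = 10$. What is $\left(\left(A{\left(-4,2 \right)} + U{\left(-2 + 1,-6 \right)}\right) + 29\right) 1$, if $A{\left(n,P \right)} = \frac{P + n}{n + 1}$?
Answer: $\frac{119}{3} \approx 39.667$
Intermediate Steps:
$A{\left(n,P \right)} = \frac{P + n}{1 + n}$
$\left(\left(A{\left(-4,2 \right)} + U{\left(-2 + 1,-6 \right)}\right) + 29\right) 1 = \left(\left(\frac{2 - 4}{1 - 4} + 10\right) + 29\right) 1 = \left(\left(\frac{1}{-3} \left(-2\right) + 10\right) + 29\right) 1 = \left(\left(\left(- \frac{1}{3}\right) \left(-2\right) + 10\right) + 29\right) 1 = \left(\left(\frac{2}{3} + 10\right) + 29\right) 1 = \left(\frac{32}{3} + 29\right) 1 = \frac{119}{3} \cdot 1 = \frac{119}{3}$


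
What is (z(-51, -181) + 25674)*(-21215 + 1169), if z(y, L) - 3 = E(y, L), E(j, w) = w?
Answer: -511092816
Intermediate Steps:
z(y, L) = 3 + L
(z(-51, -181) + 25674)*(-21215 + 1169) = ((3 - 181) + 25674)*(-21215 + 1169) = (-178 + 25674)*(-20046) = 25496*(-20046) = -511092816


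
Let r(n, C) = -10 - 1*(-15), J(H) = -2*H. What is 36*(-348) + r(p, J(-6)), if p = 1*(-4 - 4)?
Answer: -12523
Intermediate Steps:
p = -8 (p = 1*(-8) = -8)
r(n, C) = 5 (r(n, C) = -10 + 15 = 5)
36*(-348) + r(p, J(-6)) = 36*(-348) + 5 = -12528 + 5 = -12523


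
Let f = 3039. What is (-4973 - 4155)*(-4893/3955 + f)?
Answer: -15666715008/565 ≈ -2.7729e+7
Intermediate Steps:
(-4973 - 4155)*(-4893/3955 + f) = (-4973 - 4155)*(-4893/3955 + 3039) = -9128*(-4893*1/3955 + 3039) = -9128*(-699/565 + 3039) = -9128*1716336/565 = -15666715008/565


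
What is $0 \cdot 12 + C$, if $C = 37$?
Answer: $37$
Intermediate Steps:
$0 \cdot 12 + C = 0 \cdot 12 + 37 = 0 + 37 = 37$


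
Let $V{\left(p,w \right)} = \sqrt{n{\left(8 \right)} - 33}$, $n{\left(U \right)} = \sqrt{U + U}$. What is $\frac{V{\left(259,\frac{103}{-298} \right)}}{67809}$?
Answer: $\frac{i \sqrt{29}}{67809} \approx 7.9417 \cdot 10^{-5} i$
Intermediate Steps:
$n{\left(U \right)} = \sqrt{2} \sqrt{U}$ ($n{\left(U \right)} = \sqrt{2 U} = \sqrt{2} \sqrt{U}$)
$V{\left(p,w \right)} = i \sqrt{29}$ ($V{\left(p,w \right)} = \sqrt{\sqrt{2} \sqrt{8} - 33} = \sqrt{\sqrt{2} \cdot 2 \sqrt{2} - 33} = \sqrt{4 - 33} = \sqrt{-29} = i \sqrt{29}$)
$\frac{V{\left(259,\frac{103}{-298} \right)}}{67809} = \frac{i \sqrt{29}}{67809}$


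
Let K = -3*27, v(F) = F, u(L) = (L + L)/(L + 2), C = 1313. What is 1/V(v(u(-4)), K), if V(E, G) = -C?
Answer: -1/1313 ≈ -0.00076161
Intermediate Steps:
u(L) = 2*L/(2 + L) (u(L) = (2*L)/(2 + L) = 2*L/(2 + L))
K = -81
V(E, G) = -1313 (V(E, G) = -1*1313 = -1313)
1/V(v(u(-4)), K) = 1/(-1313) = -1/1313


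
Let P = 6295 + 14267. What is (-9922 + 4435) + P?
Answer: 15075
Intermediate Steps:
P = 20562
(-9922 + 4435) + P = (-9922 + 4435) + 20562 = -5487 + 20562 = 15075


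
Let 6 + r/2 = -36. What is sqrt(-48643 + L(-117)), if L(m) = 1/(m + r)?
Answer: 2*I*sqrt(491306511)/201 ≈ 220.55*I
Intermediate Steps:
r = -84 (r = -12 + 2*(-36) = -12 - 72 = -84)
L(m) = 1/(-84 + m) (L(m) = 1/(m - 84) = 1/(-84 + m))
sqrt(-48643 + L(-117)) = sqrt(-48643 + 1/(-84 - 117)) = sqrt(-48643 + 1/(-201)) = sqrt(-48643 - 1/201) = sqrt(-9777244/201) = 2*I*sqrt(491306511)/201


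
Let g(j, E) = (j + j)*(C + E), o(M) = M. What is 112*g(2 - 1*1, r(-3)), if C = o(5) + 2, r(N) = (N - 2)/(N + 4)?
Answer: 448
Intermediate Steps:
r(N) = (-2 + N)/(4 + N)
C = 7 (C = 5 + 2 = 7)
g(j, E) = 2*j*(7 + E) (g(j, E) = (j + j)*(7 + E) = (2*j)*(7 + E) = 2*j*(7 + E))
112*g(2 - 1*1, r(-3)) = 112*(2*(2 - 1*1)*(7 + (-2 - 3)/(4 - 3))) = 112*(2*(2 - 1)*(7 - 5/1)) = 112*(2*1*(7 + 1*(-5))) = 112*(2*1*(7 - 5)) = 112*(2*1*2) = 112*4 = 448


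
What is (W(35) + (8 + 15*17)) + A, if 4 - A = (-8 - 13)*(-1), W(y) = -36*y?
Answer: -1014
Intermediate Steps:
A = -17 (A = 4 - (-8 - 13)*(-1) = 4 - (-21)*(-1) = 4 - 1*21 = 4 - 21 = -17)
(W(35) + (8 + 15*17)) + A = (-36*35 + (8 + 15*17)) - 17 = (-1260 + (8 + 255)) - 17 = (-1260 + 263) - 17 = -997 - 17 = -1014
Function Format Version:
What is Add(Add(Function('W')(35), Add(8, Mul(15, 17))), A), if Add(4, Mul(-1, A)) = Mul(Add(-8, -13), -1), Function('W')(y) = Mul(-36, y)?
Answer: -1014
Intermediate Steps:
A = -17 (A = Add(4, Mul(-1, Mul(Add(-8, -13), -1))) = Add(4, Mul(-1, Mul(-21, -1))) = Add(4, Mul(-1, 21)) = Add(4, -21) = -17)
Add(Add(Function('W')(35), Add(8, Mul(15, 17))), A) = Add(Add(Mul(-36, 35), Add(8, Mul(15, 17))), -17) = Add(Add(-1260, Add(8, 255)), -17) = Add(Add(-1260, 263), -17) = Add(-997, -17) = -1014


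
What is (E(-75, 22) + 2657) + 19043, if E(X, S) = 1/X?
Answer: 1627499/75 ≈ 21700.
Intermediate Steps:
(E(-75, 22) + 2657) + 19043 = (1/(-75) + 2657) + 19043 = (-1/75 + 2657) + 19043 = 199274/75 + 19043 = 1627499/75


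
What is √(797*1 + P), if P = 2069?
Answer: √2866 ≈ 53.535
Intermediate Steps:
√(797*1 + P) = √(797*1 + 2069) = √(797 + 2069) = √2866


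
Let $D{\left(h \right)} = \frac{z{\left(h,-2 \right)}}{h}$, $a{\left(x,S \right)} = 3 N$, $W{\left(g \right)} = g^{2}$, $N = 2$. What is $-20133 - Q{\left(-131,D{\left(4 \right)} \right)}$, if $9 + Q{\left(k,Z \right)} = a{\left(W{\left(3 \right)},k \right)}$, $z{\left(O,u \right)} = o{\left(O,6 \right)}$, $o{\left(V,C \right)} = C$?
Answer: $-20130$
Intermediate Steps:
$z{\left(O,u \right)} = 6$
$a{\left(x,S \right)} = 6$ ($a{\left(x,S \right)} = 3 \cdot 2 = 6$)
$D{\left(h \right)} = \frac{6}{h}$
$Q{\left(k,Z \right)} = -3$ ($Q{\left(k,Z \right)} = -9 + 6 = -3$)
$-20133 - Q{\left(-131,D{\left(4 \right)} \right)} = -20133 - -3 = -20133 + 3 = -20130$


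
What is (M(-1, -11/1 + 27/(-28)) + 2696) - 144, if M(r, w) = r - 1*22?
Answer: 2529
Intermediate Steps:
M(r, w) = -22 + r (M(r, w) = r - 22 = -22 + r)
(M(-1, -11/1 + 27/(-28)) + 2696) - 144 = ((-22 - 1) + 2696) - 144 = (-23 + 2696) - 144 = 2673 - 144 = 2529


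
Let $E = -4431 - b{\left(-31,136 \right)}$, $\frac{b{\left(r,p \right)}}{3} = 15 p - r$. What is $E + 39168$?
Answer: $28524$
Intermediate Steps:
$b{\left(r,p \right)} = - 3 r + 45 p$ ($b{\left(r,p \right)} = 3 \left(15 p - r\right) = 3 \left(- r + 15 p\right) = - 3 r + 45 p$)
$E = -10644$ ($E = -4431 - \left(\left(-3\right) \left(-31\right) + 45 \cdot 136\right) = -4431 - \left(93 + 6120\right) = -4431 - 6213 = -10644$)
$E + 39168 = -10644 + 39168 = 28524$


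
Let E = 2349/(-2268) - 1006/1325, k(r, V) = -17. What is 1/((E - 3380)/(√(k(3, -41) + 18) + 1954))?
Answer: -72530500/125464593 ≈ -0.57810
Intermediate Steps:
E = -66593/37100 (E = 2349*(-1/2268) - 1006*1/1325 = -29/28 - 1006/1325 = -66593/37100 ≈ -1.7950)
1/((E - 3380)/(√(k(3, -41) + 18) + 1954)) = 1/((-66593/37100 - 3380)/(√(-17 + 18) + 1954)) = 1/(-125464593/(37100*(√1 + 1954))) = 1/(-125464593/(37100*(1 + 1954))) = 1/(-125464593/37100/1955) = 1/(-125464593/37100*1/1955) = 1/(-125464593/72530500) = -72530500/125464593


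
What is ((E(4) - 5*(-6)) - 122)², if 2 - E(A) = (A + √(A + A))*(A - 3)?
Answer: 8844 + 376*√2 ≈ 9375.8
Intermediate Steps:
E(A) = 2 - (-3 + A)*(A + √2*√A) (E(A) = 2 - (A + √(A + A))*(A - 3) = 2 - (A + √(2*A))*(-3 + A) = 2 - (A + √2*√A)*(-3 + A) = 2 - (-3 + A)*(A + √2*√A))
((E(4) - 5*(-6)) - 122)² = (((2 - 1*4² + 3*4 - √2*4^(3/2) + 3*√2*√4) - 5*(-6)) - 122)² = (((2 - 1*16 + 12 - 1*√2*8 + 3*√2*2) + 30) - 122)² = (((2 - 16 + 12 - 8*√2 + 6*√2) + 30) - 122)² = (((-2 - 2*√2) + 30) - 122)² = ((28 - 2*√2) - 122)² = (-94 - 2*√2)²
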